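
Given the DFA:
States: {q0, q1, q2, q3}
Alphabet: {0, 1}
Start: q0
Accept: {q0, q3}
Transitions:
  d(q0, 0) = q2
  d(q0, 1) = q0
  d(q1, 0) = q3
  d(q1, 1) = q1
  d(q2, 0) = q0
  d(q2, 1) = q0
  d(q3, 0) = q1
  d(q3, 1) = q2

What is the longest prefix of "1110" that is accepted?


Run the DFA, marking each prefix where the state is accepting:
  "" -> q0 [accept]
  "1" -> q0 [accept]
  "11" -> q0 [accept]
  "111" -> q0 [accept]
  "1110" -> q2 [reject]

"111"


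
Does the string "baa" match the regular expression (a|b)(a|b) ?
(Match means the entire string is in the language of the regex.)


|string| = 3; first = 'b'; last = 'a'

No, "baa" does not match (a|b)(a|b)


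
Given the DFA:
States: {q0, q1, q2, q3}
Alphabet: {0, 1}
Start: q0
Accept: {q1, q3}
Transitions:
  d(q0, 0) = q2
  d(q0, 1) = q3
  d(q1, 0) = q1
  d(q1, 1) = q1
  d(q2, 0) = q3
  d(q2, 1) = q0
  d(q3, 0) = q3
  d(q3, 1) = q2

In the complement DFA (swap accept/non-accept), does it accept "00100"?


Trace: q0 -> q2 -> q3 -> q2 -> q3 -> q3
Final: q3
Original accept: {q1, q3}
Complement: q3 is in original accept

No, complement rejects (original accepts)


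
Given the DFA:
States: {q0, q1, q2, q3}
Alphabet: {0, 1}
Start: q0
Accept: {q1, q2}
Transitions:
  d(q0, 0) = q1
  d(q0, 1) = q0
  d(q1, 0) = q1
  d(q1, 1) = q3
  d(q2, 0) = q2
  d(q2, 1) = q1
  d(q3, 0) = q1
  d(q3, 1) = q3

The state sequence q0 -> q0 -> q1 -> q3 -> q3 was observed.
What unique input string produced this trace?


Trace back each transition to find the symbol:
  q0 --[1]--> q0
  q0 --[0]--> q1
  q1 --[1]--> q3
  q3 --[1]--> q3

"1011"


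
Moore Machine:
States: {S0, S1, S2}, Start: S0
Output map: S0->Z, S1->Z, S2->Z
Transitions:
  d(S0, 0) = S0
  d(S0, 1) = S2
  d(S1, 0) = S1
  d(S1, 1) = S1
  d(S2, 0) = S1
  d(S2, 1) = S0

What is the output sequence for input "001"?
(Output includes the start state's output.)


Start: S0 (output Z)
  --0--> S0 (output Z)
  --0--> S0 (output Z)
  --1--> S2 (output Z)

"ZZZZ"


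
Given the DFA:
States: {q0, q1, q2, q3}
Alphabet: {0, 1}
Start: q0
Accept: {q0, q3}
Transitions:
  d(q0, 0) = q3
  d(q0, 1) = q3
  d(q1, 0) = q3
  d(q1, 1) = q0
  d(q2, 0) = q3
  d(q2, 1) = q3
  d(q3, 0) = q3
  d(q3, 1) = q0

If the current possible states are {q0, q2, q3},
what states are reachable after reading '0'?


Apply transition on '0' from each current state:
  d(q0, 0) = q3
  d(q2, 0) = q3
  d(q3, 0) = q3

{q3}


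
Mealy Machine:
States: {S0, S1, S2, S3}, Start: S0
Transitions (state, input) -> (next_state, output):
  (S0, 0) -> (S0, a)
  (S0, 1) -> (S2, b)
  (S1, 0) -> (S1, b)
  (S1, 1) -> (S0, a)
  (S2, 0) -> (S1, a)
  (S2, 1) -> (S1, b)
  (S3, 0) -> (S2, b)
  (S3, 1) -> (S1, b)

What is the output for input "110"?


Step-by-step:
  (S0, 1) -> (S2, b)
  (S2, 1) -> (S1, b)
  (S1, 0) -> (S1, b)

"bbb"


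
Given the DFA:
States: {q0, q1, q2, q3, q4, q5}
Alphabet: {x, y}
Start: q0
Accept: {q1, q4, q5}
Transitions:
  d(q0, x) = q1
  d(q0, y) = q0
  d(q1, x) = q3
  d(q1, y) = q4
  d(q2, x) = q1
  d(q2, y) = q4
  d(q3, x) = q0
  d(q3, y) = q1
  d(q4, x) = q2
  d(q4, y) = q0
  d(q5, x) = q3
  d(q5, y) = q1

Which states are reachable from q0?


BFS from q0:
  layer 0: {q0}
  layer 1: {q1}
  layer 2: {q3, q4}
  layer 3: {q2}

{q0, q1, q2, q3, q4}


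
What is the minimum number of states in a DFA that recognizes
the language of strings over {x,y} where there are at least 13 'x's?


States: count = 0, 1, ..., 12, and a final '>= 13' state.
Total: 13 + 1 = 14. Accept = '>= 13' state.

14


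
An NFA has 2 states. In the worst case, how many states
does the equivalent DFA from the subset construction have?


Subset construction: one DFA state per subset of NFA states.
2^2 = 4

4


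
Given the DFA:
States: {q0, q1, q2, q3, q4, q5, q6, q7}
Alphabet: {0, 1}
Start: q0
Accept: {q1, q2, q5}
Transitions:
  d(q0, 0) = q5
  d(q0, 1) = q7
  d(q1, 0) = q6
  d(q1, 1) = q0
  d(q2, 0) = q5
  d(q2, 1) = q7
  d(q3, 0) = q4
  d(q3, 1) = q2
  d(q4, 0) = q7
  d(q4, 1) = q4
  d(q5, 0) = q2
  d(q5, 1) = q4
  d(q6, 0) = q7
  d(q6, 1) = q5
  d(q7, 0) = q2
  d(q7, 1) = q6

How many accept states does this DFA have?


Accept states listed: {q1, q2, q5}
Counting: q1(1) q2(2) q5(3)

3


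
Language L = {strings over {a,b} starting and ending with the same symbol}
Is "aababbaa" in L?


first = 'a', last = 'a'

Yes, "aababbaa" is in L


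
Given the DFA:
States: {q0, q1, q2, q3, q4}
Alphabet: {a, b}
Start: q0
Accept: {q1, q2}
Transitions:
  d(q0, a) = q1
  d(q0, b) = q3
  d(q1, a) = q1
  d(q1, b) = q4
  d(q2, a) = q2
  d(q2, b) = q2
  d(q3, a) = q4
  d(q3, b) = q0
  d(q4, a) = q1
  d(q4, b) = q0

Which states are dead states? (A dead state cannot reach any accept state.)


Forward reachability from each state:
  q0 -> reaches accept state q1 (live)
  q1 -> reaches accept state q1 (live)
  q2 -> reaches accept state q2 (live)
  q3 -> reaches accept state q1 (live)
  q4 -> reaches accept state q1 (live)

None (all states can reach an accept state)


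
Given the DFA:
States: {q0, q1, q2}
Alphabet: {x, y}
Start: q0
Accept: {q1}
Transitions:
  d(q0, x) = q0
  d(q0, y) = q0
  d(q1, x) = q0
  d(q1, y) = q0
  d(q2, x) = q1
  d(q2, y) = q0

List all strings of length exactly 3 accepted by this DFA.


All strings of length 3: 8 total
Accepted: 0

None


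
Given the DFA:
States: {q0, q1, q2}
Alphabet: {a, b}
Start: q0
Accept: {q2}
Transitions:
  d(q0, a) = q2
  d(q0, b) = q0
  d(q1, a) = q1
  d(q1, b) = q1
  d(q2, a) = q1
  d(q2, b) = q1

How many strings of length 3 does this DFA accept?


Enumerating all length-3 strings:
  "aaa" -> q1 [reject]
  "aab" -> q1 [reject]
  "aba" -> q1 [reject]
  "abb" -> q1 [reject]
  "baa" -> q1 [reject]
  "bab" -> q1 [reject]
  "bba" -> q2 [accept]
  "bbb" -> q0 [reject]

1 out of 8


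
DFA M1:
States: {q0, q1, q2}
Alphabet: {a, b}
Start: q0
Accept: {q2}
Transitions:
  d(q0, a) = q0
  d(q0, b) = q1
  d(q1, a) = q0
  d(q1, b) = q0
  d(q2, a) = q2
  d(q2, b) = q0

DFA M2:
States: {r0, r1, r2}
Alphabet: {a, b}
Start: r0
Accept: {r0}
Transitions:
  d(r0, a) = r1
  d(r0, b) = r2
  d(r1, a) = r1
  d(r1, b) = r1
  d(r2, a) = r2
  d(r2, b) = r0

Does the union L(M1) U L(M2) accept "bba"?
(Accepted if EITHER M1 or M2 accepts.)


M1: final=q0 accepted=False
M2: final=r1 accepted=False

No, union rejects (neither accepts)


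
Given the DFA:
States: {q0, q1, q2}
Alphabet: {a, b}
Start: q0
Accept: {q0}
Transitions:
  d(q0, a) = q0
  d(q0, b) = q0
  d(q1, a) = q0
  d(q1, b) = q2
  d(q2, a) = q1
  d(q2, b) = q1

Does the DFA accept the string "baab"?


Trace: q0 -> q0 -> q0 -> q0 -> q0
Final state: q0
Accept states: {q0}

Yes, accepted (final state q0 is an accept state)


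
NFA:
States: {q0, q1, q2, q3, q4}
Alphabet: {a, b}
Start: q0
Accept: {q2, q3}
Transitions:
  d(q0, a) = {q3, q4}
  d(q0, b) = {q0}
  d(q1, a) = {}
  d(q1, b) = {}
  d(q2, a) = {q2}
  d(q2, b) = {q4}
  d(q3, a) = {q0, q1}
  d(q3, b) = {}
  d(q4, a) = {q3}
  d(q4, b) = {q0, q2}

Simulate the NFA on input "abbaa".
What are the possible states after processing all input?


Start: {q0}
  --a--> {q3, q4}
  --b--> {q0, q2}
  --b--> {q0, q4}
  --a--> {q3, q4}
  --a--> {q0, q1, q3}

{q0, q1, q3}


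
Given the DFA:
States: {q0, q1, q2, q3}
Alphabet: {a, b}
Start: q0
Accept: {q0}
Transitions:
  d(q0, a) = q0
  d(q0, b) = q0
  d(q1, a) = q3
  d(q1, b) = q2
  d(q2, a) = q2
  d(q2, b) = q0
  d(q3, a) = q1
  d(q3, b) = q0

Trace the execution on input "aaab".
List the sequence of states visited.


Input: aaab
d(q0, a) = q0
d(q0, a) = q0
d(q0, a) = q0
d(q0, b) = q0


q0 -> q0 -> q0 -> q0 -> q0


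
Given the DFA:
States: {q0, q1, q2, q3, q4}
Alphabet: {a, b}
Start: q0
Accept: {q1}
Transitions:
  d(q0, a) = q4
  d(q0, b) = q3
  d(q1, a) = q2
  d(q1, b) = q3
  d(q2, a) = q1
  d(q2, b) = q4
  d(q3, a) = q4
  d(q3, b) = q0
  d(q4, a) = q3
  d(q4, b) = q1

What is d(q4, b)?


Looking up transition d(q4, b)

q1


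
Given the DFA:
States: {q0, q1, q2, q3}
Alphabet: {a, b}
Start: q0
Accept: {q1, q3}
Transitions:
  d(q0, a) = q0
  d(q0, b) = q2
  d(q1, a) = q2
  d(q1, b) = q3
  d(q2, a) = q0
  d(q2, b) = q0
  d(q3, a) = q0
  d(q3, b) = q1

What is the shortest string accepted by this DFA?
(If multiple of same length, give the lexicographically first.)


BFS by string length (lex-first path to each state shown):
  len 0: q0<-""
  len 1: q0<-"a", q2<-"b"
  len 2: q0<-"aa", q2<-"ab"
  len 3: q0<-"aaa", q2<-"aab"
  len 4: q0<-"aaaa", q2<-"aaab"
  len 5: q0<-"aaaaa", q2<-"aaaab"
  len 6: q0<-"aaaaaa", q2<-"aaaaab"
  len 7: q0<-"aaaaaaa", q2<-"aaaaaab"
  len 8: q0<-"aaaaaaaa", q2<-"aaaaaaab"

No string accepted (empty language)


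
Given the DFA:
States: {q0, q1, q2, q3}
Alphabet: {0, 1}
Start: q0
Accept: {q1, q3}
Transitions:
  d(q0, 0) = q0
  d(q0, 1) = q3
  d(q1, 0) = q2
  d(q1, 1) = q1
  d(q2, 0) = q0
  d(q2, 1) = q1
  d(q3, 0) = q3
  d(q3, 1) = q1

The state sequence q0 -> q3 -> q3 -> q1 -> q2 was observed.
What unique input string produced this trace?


Trace back each transition to find the symbol:
  q0 --[1]--> q3
  q3 --[0]--> q3
  q3 --[1]--> q1
  q1 --[0]--> q2

"1010"


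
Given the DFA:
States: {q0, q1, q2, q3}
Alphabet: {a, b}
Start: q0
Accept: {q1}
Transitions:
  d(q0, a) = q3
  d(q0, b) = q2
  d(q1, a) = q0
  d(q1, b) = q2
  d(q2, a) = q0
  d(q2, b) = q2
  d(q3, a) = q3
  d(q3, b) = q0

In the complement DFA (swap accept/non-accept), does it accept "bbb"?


Trace: q0 -> q2 -> q2 -> q2
Final: q2
Original accept: {q1}
Complement: q2 is not in original accept

Yes, complement accepts (original rejects)


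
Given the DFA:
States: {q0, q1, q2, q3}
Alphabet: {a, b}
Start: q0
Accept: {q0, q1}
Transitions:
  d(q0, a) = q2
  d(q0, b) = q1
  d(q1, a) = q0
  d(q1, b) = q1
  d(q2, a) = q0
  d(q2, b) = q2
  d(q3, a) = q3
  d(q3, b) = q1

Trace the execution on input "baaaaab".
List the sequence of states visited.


Input: baaaaab
d(q0, b) = q1
d(q1, a) = q0
d(q0, a) = q2
d(q2, a) = q0
d(q0, a) = q2
d(q2, a) = q0
d(q0, b) = q1


q0 -> q1 -> q0 -> q2 -> q0 -> q2 -> q0 -> q1


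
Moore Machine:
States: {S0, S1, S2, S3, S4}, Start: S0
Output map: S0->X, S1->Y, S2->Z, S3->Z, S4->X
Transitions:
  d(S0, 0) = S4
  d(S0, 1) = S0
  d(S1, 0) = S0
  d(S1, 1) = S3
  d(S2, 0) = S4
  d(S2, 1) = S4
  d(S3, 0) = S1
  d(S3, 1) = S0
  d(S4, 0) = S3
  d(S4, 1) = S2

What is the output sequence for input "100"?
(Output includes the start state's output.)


Start: S0 (output X)
  --1--> S0 (output X)
  --0--> S4 (output X)
  --0--> S3 (output Z)

"XXXZ"


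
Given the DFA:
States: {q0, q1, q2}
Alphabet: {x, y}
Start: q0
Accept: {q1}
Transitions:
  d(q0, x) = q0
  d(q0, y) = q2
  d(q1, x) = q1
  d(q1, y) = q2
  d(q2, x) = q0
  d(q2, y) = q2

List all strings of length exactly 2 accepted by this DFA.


All strings of length 2: 4 total
Accepted: 0

None


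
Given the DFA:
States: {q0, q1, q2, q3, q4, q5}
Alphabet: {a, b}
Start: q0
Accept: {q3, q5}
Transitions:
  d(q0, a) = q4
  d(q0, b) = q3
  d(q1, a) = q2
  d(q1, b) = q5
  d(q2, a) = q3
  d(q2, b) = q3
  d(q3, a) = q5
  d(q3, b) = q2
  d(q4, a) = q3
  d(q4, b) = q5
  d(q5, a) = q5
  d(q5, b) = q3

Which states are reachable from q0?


BFS from q0:
  layer 0: {q0}
  layer 1: {q3, q4}
  layer 2: {q2, q5}

{q0, q2, q3, q4, q5}


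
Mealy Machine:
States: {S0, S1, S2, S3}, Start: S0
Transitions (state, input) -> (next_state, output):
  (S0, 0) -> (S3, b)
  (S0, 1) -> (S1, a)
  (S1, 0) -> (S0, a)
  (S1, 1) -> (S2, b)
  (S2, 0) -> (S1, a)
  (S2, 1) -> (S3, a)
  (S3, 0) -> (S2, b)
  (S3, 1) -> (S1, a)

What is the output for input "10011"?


Step-by-step:
  (S0, 1) -> (S1, a)
  (S1, 0) -> (S0, a)
  (S0, 0) -> (S3, b)
  (S3, 1) -> (S1, a)
  (S1, 1) -> (S2, b)

"aabab"


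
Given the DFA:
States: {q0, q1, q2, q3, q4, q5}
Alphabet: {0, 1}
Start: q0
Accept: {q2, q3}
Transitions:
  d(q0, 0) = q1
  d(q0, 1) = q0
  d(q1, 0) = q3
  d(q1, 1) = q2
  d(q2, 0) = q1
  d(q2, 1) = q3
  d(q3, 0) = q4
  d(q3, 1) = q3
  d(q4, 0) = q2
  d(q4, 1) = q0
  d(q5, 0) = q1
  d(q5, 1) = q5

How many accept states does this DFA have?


Accept states listed: {q2, q3}
Counting: q2(1) q3(2)

2


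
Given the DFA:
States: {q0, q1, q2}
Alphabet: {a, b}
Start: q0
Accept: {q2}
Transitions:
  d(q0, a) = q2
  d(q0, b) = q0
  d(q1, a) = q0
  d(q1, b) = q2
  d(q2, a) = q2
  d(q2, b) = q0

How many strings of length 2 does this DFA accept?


Enumerating all length-2 strings:
  "aa" -> q2 [accept]
  "ab" -> q0 [reject]
  "ba" -> q2 [accept]
  "bb" -> q0 [reject]

2 out of 4


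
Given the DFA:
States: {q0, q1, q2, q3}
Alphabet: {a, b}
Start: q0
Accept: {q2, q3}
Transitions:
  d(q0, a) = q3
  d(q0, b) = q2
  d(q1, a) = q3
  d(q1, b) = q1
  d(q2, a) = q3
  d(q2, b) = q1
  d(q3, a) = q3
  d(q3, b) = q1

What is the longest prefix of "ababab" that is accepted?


Run the DFA, marking each prefix where the state is accepting:
  "" -> q0 [reject]
  "a" -> q3 [accept]
  "ab" -> q1 [reject]
  "aba" -> q3 [accept]
  "abab" -> q1 [reject]
  "ababa" -> q3 [accept]
  "ababab" -> q1 [reject]

"ababa"


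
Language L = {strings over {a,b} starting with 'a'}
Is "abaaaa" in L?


first symbol = 'a'

Yes, "abaaaa" is in L


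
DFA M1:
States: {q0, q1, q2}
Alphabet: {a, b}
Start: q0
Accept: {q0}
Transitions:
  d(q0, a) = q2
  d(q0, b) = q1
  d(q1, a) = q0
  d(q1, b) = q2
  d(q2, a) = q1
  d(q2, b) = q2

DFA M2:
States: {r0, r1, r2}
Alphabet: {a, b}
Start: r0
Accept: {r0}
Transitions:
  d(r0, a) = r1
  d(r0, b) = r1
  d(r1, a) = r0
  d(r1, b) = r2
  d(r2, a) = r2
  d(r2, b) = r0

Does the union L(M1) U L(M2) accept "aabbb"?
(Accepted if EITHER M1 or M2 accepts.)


M1: final=q2 accepted=False
M2: final=r0 accepted=True

Yes, union accepts


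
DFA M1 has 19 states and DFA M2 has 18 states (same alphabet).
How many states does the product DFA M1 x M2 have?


Product construction pairs every M1 state with every M2 state.
19 * 18 = 342

342


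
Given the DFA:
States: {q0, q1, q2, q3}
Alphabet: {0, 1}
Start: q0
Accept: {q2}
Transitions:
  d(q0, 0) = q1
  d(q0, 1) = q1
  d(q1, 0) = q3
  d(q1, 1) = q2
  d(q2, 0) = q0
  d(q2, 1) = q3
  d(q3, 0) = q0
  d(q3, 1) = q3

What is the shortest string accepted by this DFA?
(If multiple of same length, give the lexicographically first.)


BFS by string length (lex-first path to each state shown):
  len 0: q0<-""
  len 1: q1<-"0"
  len 2: q2<-"01", q3<-"00"
Found accept state at length 2.

"01"


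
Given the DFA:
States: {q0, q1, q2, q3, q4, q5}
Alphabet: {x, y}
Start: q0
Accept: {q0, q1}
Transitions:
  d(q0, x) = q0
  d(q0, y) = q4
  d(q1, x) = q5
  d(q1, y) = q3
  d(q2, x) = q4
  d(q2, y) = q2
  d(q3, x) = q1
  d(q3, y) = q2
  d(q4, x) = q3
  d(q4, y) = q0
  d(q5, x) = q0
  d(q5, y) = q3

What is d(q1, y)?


Looking up transition d(q1, y)

q3


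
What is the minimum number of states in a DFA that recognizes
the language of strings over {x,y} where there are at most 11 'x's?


States: count = 0, 1, ..., 11 (all accepting; 12 states), plus a dead state for count > 11.
Total: 12 + 1 = 13.

13


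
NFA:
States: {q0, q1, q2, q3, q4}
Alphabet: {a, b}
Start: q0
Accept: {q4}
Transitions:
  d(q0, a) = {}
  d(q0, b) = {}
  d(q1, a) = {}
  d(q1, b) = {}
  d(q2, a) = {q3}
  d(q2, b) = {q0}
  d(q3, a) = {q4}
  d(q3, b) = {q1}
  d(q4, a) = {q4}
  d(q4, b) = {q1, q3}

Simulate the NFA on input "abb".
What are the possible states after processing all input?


Start: {q0}
  --a--> {}
  --b--> {}
  --b--> {}

{} (empty set, no valid transitions)


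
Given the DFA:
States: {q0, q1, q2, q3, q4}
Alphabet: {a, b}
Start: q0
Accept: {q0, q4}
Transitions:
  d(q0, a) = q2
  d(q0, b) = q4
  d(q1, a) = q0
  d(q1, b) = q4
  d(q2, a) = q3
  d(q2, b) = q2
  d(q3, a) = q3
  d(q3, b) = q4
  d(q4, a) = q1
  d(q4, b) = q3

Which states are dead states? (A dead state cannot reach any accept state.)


Forward reachability from each state:
  q0 -> reaches accept state q0 (live)
  q1 -> reaches accept state q0 (live)
  q2 -> reaches accept state q0 (live)
  q3 -> reaches accept state q0 (live)
  q4 -> reaches accept state q0 (live)

None (all states can reach an accept state)


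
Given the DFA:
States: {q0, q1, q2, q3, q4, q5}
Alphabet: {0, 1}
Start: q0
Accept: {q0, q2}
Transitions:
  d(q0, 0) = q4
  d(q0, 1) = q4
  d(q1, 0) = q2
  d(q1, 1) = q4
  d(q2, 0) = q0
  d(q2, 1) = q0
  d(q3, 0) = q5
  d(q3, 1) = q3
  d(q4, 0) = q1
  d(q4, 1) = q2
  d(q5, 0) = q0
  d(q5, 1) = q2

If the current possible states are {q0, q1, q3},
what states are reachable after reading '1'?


Apply transition on '1' from each current state:
  d(q0, 1) = q4
  d(q1, 1) = q4
  d(q3, 1) = q3

{q3, q4}


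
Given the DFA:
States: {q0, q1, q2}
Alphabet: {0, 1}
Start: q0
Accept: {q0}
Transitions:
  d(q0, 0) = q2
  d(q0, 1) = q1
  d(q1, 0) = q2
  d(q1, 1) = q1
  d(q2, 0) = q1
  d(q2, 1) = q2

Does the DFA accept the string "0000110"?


Trace: q0 -> q2 -> q1 -> q2 -> q1 -> q1 -> q1 -> q2
Final state: q2
Accept states: {q0}

No, rejected (final state q2 is not an accept state)


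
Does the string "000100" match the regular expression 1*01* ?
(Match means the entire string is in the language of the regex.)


|string| = 6; first = '0'; last = '0'

No, "000100" does not match 1*01*


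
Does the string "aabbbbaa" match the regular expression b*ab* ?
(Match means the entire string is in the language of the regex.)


|string| = 8; first = 'a'; last = 'a'

No, "aabbbbaa" does not match b*ab*


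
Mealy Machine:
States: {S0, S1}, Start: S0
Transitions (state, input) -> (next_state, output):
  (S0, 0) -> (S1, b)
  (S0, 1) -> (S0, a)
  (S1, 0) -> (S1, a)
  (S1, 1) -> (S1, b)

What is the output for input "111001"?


Step-by-step:
  (S0, 1) -> (S0, a)
  (S0, 1) -> (S0, a)
  (S0, 1) -> (S0, a)
  (S0, 0) -> (S1, b)
  (S1, 0) -> (S1, a)
  (S1, 1) -> (S1, b)

"aaabab"


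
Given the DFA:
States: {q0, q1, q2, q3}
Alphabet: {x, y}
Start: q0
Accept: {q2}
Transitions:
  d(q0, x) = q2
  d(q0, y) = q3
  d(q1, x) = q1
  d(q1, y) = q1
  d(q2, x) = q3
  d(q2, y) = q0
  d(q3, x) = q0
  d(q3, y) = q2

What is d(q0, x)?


Looking up transition d(q0, x)

q2


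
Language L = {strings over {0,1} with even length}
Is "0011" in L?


length = 4; 4 mod 2 = 0

Yes, "0011" is in L


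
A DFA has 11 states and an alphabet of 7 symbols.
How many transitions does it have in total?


Each state has exactly one transition per symbol.
11 * 7 = 77

77


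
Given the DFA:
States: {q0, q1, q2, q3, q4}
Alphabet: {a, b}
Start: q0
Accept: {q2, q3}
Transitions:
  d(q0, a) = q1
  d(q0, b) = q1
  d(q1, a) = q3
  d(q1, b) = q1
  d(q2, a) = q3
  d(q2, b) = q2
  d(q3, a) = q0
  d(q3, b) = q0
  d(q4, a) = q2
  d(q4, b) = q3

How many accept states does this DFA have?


Accept states listed: {q2, q3}
Counting: q2(1) q3(2)

2


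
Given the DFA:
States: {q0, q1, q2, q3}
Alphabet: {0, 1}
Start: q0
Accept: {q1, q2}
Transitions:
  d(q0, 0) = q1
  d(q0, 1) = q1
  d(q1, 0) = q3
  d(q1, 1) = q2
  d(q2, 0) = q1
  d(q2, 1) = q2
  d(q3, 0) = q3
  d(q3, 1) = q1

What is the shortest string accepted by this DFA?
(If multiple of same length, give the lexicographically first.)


BFS by string length (lex-first path to each state shown):
  len 0: q0<-""
  len 1: q1<-"0"
Found accept state at length 1.

"0"


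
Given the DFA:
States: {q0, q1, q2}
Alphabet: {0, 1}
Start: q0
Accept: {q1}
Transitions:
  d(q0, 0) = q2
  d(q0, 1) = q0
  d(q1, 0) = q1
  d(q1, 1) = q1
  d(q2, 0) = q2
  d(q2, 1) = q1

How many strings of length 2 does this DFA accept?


Enumerating all length-2 strings:
  "00" -> q2 [reject]
  "01" -> q1 [accept]
  "10" -> q2 [reject]
  "11" -> q0 [reject]

1 out of 4


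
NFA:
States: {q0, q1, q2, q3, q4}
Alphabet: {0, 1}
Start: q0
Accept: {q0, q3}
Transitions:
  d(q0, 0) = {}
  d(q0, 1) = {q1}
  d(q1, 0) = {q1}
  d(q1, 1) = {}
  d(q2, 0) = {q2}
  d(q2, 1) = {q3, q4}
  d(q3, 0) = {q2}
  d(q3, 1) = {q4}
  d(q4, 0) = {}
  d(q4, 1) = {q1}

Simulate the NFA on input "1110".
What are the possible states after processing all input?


Start: {q0}
  --1--> {q1}
  --1--> {}
  --1--> {}
  --0--> {}

{} (empty set, no valid transitions)


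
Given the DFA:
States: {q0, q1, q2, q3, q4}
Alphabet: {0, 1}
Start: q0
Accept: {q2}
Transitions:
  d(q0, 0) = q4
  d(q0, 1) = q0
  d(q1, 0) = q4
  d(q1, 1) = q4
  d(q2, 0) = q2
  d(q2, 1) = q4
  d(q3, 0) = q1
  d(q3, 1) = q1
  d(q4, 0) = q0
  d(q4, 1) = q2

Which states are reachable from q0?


BFS from q0:
  layer 0: {q0}
  layer 1: {q4}
  layer 2: {q2}

{q0, q2, q4}


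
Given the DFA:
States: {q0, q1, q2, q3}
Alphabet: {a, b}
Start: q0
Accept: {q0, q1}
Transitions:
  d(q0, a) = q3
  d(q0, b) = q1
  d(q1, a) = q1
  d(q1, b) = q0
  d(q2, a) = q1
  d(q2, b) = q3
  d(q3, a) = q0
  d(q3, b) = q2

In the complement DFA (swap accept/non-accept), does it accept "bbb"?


Trace: q0 -> q1 -> q0 -> q1
Final: q1
Original accept: {q0, q1}
Complement: q1 is in original accept

No, complement rejects (original accepts)


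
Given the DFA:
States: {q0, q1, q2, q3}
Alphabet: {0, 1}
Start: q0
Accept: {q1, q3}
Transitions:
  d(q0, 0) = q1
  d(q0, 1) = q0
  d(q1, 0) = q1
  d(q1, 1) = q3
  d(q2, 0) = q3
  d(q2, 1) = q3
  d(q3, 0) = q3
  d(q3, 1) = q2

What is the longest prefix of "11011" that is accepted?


Run the DFA, marking each prefix where the state is accepting:
  "" -> q0 [reject]
  "1" -> q0 [reject]
  "11" -> q0 [reject]
  "110" -> q1 [accept]
  "1101" -> q3 [accept]
  "11011" -> q2 [reject]

"1101"


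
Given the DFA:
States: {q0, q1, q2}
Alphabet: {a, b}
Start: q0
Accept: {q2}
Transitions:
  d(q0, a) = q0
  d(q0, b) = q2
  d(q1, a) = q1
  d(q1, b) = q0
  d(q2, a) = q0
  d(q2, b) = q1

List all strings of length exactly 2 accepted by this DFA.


All strings of length 2: 4 total
Accepted: 1

"ab"


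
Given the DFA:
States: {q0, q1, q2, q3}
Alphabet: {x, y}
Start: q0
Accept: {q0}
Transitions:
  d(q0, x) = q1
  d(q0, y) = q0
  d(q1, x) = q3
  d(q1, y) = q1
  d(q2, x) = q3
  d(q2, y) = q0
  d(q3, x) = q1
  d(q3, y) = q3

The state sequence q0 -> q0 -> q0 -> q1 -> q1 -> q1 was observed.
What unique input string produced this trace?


Trace back each transition to find the symbol:
  q0 --[y]--> q0
  q0 --[y]--> q0
  q0 --[x]--> q1
  q1 --[y]--> q1
  q1 --[y]--> q1

"yyxyy"


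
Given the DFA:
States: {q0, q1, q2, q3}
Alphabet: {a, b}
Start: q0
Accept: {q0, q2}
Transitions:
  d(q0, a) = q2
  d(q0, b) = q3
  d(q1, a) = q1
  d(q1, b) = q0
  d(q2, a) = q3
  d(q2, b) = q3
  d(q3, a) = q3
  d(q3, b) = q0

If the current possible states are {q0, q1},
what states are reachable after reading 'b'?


Apply transition on 'b' from each current state:
  d(q0, b) = q3
  d(q1, b) = q0

{q0, q3}


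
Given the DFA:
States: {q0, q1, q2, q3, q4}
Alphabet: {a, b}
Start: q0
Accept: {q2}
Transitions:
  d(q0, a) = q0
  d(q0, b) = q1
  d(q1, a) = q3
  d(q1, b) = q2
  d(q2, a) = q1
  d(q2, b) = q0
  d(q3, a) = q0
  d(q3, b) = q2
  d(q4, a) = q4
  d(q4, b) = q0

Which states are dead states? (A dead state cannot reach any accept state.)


Forward reachability from each state:
  q0 -> reaches accept state q2 (live)
  q1 -> reaches accept state q2 (live)
  q2 -> reaches accept state q2 (live)
  q3 -> reaches accept state q2 (live)
  q4 -> reaches accept state q2 (live)

None (all states can reach an accept state)


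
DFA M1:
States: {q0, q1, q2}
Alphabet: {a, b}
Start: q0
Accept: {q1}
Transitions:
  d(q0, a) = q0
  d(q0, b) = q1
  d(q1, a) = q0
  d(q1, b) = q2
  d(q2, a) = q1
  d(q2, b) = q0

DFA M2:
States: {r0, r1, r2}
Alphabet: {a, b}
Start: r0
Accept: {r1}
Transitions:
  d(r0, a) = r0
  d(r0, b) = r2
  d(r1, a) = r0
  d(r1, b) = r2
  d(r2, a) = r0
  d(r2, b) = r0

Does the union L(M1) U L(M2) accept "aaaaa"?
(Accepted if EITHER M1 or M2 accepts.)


M1: final=q0 accepted=False
M2: final=r0 accepted=False

No, union rejects (neither accepts)


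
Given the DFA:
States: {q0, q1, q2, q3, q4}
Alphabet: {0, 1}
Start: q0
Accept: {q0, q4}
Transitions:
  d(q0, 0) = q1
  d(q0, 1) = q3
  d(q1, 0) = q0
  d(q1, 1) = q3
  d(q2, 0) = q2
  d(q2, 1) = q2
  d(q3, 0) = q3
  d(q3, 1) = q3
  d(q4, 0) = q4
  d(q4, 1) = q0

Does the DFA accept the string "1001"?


Trace: q0 -> q3 -> q3 -> q3 -> q3
Final state: q3
Accept states: {q0, q4}

No, rejected (final state q3 is not an accept state)


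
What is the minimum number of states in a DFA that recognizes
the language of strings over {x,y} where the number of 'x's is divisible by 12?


States track (count of 'x') mod 12.
Need 12 states: one per remainder 0..11; accept = remainder 0.

12


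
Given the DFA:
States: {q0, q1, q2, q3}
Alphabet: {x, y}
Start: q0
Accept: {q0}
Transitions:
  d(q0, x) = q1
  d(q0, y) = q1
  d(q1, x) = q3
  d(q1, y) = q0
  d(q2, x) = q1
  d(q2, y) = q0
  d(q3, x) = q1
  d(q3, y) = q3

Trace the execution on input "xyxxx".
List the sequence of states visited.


Input: xyxxx
d(q0, x) = q1
d(q1, y) = q0
d(q0, x) = q1
d(q1, x) = q3
d(q3, x) = q1


q0 -> q1 -> q0 -> q1 -> q3 -> q1


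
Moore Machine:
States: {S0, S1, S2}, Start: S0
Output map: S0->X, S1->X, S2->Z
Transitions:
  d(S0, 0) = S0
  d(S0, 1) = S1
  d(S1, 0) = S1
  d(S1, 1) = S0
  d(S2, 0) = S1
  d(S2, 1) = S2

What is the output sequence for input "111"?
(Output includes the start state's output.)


Start: S0 (output X)
  --1--> S1 (output X)
  --1--> S0 (output X)
  --1--> S1 (output X)

"XXXX"


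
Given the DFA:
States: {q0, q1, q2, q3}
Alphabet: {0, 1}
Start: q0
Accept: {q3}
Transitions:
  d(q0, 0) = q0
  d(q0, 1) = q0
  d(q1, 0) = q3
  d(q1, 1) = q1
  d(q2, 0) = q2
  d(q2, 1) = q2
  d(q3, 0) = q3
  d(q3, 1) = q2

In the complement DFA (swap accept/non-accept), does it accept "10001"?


Trace: q0 -> q0 -> q0 -> q0 -> q0 -> q0
Final: q0
Original accept: {q3}
Complement: q0 is not in original accept

Yes, complement accepts (original rejects)


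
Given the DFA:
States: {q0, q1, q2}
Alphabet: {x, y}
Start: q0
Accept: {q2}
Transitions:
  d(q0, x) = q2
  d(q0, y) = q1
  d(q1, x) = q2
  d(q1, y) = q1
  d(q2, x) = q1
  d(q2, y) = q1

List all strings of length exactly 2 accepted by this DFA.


All strings of length 2: 4 total
Accepted: 1

"yx"


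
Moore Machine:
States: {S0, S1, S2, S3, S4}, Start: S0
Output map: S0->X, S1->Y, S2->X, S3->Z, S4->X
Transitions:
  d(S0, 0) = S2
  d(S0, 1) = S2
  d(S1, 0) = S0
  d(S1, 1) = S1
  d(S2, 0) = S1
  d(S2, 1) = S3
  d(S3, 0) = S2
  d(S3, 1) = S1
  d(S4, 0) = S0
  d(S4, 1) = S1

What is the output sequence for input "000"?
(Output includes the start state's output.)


Start: S0 (output X)
  --0--> S2 (output X)
  --0--> S1 (output Y)
  --0--> S0 (output X)

"XXYX"


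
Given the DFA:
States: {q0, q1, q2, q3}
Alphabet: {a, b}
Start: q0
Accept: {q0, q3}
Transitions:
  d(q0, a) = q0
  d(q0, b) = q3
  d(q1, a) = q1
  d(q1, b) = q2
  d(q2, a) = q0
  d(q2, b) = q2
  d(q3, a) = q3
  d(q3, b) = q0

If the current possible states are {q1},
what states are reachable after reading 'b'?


Apply transition on 'b' from each current state:
  d(q1, b) = q2

{q2}


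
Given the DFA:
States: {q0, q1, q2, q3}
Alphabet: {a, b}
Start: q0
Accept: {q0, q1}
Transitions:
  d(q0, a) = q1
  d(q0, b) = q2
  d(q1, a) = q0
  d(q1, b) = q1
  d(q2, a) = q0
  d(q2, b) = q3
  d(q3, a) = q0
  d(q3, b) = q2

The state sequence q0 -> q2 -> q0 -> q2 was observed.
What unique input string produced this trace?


Trace back each transition to find the symbol:
  q0 --[b]--> q2
  q2 --[a]--> q0
  q0 --[b]--> q2

"bab"


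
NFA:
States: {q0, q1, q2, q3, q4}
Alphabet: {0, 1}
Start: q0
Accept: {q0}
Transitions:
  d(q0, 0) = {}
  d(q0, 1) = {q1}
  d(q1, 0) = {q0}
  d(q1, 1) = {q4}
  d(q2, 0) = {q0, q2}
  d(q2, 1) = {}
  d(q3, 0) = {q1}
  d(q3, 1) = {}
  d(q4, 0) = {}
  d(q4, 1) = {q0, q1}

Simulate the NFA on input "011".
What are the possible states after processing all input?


Start: {q0}
  --0--> {}
  --1--> {}
  --1--> {}

{} (empty set, no valid transitions)


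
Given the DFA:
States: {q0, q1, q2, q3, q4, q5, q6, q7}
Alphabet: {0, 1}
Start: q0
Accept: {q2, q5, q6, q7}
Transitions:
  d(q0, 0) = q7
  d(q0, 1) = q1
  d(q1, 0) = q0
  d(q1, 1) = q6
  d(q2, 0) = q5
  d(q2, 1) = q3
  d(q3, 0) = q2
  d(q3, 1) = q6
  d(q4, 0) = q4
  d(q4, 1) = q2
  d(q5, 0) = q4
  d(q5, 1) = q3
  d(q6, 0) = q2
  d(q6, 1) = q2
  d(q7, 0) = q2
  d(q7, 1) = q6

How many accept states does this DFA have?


Accept states listed: {q2, q5, q6, q7}
Counting: q2(1) q5(2) q6(3) q7(4)

4


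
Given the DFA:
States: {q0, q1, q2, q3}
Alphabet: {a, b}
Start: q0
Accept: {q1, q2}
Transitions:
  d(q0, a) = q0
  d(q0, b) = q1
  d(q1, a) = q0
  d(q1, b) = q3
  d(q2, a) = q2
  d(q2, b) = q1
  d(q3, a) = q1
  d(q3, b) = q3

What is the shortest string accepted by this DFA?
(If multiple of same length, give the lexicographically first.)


BFS by string length (lex-first path to each state shown):
  len 0: q0<-""
  len 1: q0<-"a", q1<-"b"
Found accept state at length 1.

"b"


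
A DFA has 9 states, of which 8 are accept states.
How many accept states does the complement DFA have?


Complement swaps accept and non-accept states.
9 - 8 = 1

1


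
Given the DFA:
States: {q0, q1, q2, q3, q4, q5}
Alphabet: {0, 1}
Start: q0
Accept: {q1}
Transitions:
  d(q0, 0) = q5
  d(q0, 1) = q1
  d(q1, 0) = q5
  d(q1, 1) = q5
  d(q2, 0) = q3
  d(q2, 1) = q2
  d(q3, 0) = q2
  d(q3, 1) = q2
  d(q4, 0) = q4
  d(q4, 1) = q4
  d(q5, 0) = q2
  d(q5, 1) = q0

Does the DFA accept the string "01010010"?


Trace: q0 -> q5 -> q0 -> q5 -> q0 -> q5 -> q2 -> q2 -> q3
Final state: q3
Accept states: {q1}

No, rejected (final state q3 is not an accept state)


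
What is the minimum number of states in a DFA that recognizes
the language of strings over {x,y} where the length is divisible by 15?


States track (length) mod 15.
Need 15 states: one per remainder 0..14; accept = remainder 0.

15


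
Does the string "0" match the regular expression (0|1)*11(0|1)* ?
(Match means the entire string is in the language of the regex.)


|string| = 1; first = '0'; last = '0'

No, "0" does not match (0|1)*11(0|1)*


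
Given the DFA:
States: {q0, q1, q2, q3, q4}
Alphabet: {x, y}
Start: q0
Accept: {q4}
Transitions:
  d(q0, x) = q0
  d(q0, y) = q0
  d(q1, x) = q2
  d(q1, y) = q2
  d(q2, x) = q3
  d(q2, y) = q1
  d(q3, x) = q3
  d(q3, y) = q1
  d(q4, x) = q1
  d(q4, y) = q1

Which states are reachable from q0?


BFS from q0:
  layer 0: {q0}

{q0}


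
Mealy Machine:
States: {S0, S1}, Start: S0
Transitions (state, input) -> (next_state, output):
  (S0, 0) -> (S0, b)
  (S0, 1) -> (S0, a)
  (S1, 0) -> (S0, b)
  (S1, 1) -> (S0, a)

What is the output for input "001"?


Step-by-step:
  (S0, 0) -> (S0, b)
  (S0, 0) -> (S0, b)
  (S0, 1) -> (S0, a)

"bba"


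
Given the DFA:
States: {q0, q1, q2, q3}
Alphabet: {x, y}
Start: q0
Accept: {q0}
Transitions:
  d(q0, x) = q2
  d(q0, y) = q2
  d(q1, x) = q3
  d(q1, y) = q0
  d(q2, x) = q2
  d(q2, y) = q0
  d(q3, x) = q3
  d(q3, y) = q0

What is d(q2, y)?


Looking up transition d(q2, y)

q0


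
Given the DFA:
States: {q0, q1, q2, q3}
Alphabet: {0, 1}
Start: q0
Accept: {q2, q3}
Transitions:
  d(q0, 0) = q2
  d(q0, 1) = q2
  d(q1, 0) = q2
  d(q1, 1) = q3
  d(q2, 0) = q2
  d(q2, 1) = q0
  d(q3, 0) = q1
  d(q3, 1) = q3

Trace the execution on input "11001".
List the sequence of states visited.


Input: 11001
d(q0, 1) = q2
d(q2, 1) = q0
d(q0, 0) = q2
d(q2, 0) = q2
d(q2, 1) = q0


q0 -> q2 -> q0 -> q2 -> q2 -> q0


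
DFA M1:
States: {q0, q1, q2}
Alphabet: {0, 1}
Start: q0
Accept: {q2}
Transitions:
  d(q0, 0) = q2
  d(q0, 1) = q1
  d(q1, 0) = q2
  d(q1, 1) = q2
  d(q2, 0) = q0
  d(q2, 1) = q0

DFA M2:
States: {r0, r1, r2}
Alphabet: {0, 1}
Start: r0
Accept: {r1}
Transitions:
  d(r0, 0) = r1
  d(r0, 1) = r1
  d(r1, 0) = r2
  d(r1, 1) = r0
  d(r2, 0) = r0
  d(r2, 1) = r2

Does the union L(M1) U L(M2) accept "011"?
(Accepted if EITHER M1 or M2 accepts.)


M1: final=q1 accepted=False
M2: final=r1 accepted=True

Yes, union accepts


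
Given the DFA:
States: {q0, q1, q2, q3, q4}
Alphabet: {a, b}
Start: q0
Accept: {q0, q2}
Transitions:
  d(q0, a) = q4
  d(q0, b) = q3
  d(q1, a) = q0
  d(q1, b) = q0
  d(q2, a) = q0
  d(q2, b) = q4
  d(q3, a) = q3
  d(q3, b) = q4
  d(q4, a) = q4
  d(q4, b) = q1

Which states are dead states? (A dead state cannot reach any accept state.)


Forward reachability from each state:
  q0 -> reaches accept state q0 (live)
  q1 -> reaches accept state q0 (live)
  q2 -> reaches accept state q0 (live)
  q3 -> reaches accept state q0 (live)
  q4 -> reaches accept state q0 (live)

None (all states can reach an accept state)


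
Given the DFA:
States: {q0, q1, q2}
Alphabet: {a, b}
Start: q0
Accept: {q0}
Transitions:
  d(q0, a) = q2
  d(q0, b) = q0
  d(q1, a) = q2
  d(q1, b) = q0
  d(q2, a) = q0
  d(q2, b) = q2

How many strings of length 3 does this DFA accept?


Enumerating all length-3 strings:
  "aaa" -> q2 [reject]
  "aab" -> q0 [accept]
  "aba" -> q0 [accept]
  "abb" -> q2 [reject]
  "baa" -> q0 [accept]
  "bab" -> q2 [reject]
  "bba" -> q2 [reject]
  "bbb" -> q0 [accept]

4 out of 8


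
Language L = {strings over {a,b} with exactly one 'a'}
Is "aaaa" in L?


count('a') = 4

No, "aaaa" is not in L


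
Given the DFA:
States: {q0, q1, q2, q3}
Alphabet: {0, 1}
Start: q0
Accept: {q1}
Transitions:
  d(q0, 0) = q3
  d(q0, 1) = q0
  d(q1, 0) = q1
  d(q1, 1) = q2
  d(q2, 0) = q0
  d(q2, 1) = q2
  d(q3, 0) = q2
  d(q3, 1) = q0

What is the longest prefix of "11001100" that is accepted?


Run the DFA, marking each prefix where the state is accepting:
  "" -> q0 [reject]
  "1" -> q0 [reject]
  "11" -> q0 [reject]
  "110" -> q3 [reject]
  "1100" -> q2 [reject]
  "11001" -> q2 [reject]
  "110011" -> q2 [reject]
  "1100110" -> q0 [reject]
  "11001100" -> q3 [reject]

No prefix is accepted


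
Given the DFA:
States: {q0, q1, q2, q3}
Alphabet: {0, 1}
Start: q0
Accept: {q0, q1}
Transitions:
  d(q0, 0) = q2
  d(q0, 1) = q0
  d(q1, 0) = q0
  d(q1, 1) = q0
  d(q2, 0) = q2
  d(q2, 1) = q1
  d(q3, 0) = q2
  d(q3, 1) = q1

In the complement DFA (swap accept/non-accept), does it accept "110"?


Trace: q0 -> q0 -> q0 -> q2
Final: q2
Original accept: {q0, q1}
Complement: q2 is not in original accept

Yes, complement accepts (original rejects)


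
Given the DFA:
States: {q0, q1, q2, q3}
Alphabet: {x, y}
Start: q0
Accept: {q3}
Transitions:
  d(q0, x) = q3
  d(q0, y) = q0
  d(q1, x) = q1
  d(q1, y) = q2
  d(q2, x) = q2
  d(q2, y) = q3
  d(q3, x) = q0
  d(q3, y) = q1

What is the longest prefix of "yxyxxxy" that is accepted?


Run the DFA, marking each prefix where the state is accepting:
  "" -> q0 [reject]
  "y" -> q0 [reject]
  "yx" -> q3 [accept]
  "yxy" -> q1 [reject]
  "yxyx" -> q1 [reject]
  "yxyxx" -> q1 [reject]
  "yxyxxx" -> q1 [reject]
  "yxyxxxy" -> q2 [reject]

"yx"


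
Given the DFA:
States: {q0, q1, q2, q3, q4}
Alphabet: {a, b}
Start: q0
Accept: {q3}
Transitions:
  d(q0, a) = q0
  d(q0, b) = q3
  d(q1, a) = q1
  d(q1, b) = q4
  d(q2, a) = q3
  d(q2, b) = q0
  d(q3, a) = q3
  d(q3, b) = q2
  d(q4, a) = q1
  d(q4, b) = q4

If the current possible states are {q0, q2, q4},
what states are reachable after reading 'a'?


Apply transition on 'a' from each current state:
  d(q0, a) = q0
  d(q2, a) = q3
  d(q4, a) = q1

{q0, q1, q3}


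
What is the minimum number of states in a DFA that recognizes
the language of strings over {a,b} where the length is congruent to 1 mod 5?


States track (length) mod 5.
Need 5 states: one per remainder 0..4; accept = remainder 1.

5


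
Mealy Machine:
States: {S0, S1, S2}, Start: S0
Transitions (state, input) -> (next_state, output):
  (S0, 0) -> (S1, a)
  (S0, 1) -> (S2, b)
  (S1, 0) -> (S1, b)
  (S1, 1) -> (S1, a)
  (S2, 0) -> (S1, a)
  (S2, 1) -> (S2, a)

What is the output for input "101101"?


Step-by-step:
  (S0, 1) -> (S2, b)
  (S2, 0) -> (S1, a)
  (S1, 1) -> (S1, a)
  (S1, 1) -> (S1, a)
  (S1, 0) -> (S1, b)
  (S1, 1) -> (S1, a)

"baaaba"


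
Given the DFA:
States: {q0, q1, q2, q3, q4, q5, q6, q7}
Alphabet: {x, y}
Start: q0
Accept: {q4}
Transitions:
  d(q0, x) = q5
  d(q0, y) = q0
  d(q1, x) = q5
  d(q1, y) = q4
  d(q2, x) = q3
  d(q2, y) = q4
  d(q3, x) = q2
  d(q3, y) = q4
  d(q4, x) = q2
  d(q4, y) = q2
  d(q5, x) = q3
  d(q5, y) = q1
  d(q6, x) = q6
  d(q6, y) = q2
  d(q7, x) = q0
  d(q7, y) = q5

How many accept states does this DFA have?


Accept states listed: {q4}
Counting: q4(1)

1


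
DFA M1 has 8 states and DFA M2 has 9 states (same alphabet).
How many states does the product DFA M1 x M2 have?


Product construction pairs every M1 state with every M2 state.
8 * 9 = 72

72


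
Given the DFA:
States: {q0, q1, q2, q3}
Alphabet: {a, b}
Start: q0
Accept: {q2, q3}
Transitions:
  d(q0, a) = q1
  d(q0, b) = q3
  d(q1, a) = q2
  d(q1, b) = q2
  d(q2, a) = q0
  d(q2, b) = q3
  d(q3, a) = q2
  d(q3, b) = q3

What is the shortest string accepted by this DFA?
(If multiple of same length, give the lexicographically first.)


BFS by string length (lex-first path to each state shown):
  len 0: q0<-""
  len 1: q1<-"a", q3<-"b"
Found accept state at length 1.

"b"


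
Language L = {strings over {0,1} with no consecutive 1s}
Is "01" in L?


'11' does not occur

Yes, "01" is in L


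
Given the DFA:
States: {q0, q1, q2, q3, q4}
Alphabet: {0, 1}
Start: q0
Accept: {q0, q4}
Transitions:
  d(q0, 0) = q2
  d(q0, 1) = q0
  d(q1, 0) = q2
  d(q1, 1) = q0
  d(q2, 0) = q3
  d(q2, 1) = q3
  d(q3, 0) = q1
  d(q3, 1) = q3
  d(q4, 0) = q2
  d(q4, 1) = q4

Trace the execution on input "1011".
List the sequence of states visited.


Input: 1011
d(q0, 1) = q0
d(q0, 0) = q2
d(q2, 1) = q3
d(q3, 1) = q3


q0 -> q0 -> q2 -> q3 -> q3


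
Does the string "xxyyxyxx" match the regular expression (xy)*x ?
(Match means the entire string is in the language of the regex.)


|string| = 8; first = 'x'; last = 'x'

No, "xxyyxyxx" does not match (xy)*x


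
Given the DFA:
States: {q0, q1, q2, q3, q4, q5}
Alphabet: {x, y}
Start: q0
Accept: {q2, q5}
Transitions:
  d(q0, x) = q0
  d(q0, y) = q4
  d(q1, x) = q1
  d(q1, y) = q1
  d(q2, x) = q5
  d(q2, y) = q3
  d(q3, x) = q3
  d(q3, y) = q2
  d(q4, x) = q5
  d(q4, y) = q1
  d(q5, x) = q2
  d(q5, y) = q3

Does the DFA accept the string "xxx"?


Trace: q0 -> q0 -> q0 -> q0
Final state: q0
Accept states: {q2, q5}

No, rejected (final state q0 is not an accept state)


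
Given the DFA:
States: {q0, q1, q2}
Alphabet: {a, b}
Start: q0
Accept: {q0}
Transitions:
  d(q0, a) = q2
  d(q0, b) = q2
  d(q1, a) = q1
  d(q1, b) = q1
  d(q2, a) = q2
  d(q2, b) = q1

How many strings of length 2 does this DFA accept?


Enumerating all length-2 strings:
  "aa" -> q2 [reject]
  "ab" -> q1 [reject]
  "ba" -> q2 [reject]
  "bb" -> q1 [reject]

0 out of 4


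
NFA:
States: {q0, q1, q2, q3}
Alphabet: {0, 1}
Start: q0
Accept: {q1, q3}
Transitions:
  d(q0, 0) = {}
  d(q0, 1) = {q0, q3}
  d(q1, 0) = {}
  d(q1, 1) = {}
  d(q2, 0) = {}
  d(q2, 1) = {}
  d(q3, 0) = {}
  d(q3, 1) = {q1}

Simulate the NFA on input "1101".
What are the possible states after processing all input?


Start: {q0}
  --1--> {q0, q3}
  --1--> {q0, q1, q3}
  --0--> {}
  --1--> {}

{} (empty set, no valid transitions)


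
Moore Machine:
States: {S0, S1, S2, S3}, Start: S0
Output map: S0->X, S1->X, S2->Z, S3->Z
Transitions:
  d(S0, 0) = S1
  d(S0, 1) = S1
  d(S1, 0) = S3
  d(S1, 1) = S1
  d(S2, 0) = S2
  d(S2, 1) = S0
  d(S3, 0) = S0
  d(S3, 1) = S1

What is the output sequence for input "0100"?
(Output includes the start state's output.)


Start: S0 (output X)
  --0--> S1 (output X)
  --1--> S1 (output X)
  --0--> S3 (output Z)
  --0--> S0 (output X)

"XXXZX"


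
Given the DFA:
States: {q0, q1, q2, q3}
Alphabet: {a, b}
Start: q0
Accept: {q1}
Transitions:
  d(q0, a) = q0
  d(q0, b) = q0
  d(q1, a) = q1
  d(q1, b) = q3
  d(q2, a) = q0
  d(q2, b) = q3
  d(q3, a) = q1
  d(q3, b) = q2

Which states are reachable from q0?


BFS from q0:
  layer 0: {q0}

{q0}


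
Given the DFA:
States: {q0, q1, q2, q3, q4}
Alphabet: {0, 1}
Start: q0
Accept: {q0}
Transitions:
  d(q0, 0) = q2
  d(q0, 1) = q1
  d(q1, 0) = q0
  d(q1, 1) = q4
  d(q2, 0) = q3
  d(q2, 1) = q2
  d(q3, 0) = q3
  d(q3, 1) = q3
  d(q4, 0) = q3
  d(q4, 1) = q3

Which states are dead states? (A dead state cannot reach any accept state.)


Forward reachability from each state:
  q0 -> reaches accept state q0 (live)
  q1 -> reaches accept state q0 (live)
  q2 -> reaches {q2, q3}, no accept state (dead)
  q3 -> reaches {q3}, no accept state (dead)
  q4 -> reaches {q3, q4}, no accept state (dead)

{q2, q3, q4}
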